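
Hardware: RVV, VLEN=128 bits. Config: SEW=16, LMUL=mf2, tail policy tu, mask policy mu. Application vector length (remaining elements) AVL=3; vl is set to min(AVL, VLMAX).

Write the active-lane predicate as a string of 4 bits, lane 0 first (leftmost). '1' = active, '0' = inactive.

predicate = 1110

lanes per group: 128·1/2/16 = 4
vl ← min(3, 4) = 3
bits (lane 0 leftmost): 1110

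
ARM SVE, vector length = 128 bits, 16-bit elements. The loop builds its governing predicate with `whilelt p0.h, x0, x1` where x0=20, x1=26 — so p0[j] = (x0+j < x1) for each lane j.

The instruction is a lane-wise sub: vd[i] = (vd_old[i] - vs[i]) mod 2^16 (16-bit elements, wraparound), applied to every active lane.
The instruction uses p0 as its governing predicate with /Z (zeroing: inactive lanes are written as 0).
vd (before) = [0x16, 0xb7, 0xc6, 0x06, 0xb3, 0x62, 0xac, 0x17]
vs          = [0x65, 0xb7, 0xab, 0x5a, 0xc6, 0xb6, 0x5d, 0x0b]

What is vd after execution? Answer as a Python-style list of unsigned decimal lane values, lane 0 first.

vd = [65457, 0, 27, 65452, 65517, 65452, 0, 0]

128-bit reg / 16-bit elem → 8 lanes
active while 20+j < 26, i.e. j ∈ [0,6) capped at 8 ⇒ 6
vd[0] sub(0x16,0x65) -> 0xffb1
vd[1] sub(0xb7,0xb7) -> 0x00
vd[2] sub(0xc6,0xab) -> 0x1b
vd[3] sub(0x06,0x5a) -> 0xffac
vd[4] sub(0xb3,0xc6) -> 0xffed
vd[5] sub(0x62,0xb6) -> 0xffac
vd[6] tail/zero -> 0x00
vd[7] tail/zero -> 0x00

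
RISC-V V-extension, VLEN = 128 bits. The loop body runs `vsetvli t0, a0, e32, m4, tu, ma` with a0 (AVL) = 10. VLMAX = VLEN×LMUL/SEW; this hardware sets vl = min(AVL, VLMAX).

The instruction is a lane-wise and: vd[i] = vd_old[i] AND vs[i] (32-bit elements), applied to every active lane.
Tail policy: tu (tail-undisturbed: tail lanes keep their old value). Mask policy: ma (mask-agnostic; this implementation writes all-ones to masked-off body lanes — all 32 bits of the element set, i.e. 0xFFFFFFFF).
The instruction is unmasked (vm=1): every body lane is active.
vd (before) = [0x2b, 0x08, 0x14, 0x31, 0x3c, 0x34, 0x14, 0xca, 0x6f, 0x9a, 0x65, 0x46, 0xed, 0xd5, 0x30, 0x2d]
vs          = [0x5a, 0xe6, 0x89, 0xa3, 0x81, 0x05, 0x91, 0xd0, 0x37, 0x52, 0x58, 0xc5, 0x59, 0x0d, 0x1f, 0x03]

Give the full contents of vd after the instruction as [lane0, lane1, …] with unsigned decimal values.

vd = [10, 0, 0, 33, 0, 4, 16, 192, 39, 18, 101, 70, 237, 213, 48, 45]

VLMAX = VLEN×LMUL/SEW = 128×4/32 = 16
vl = min(AVL, VLMAX) = min(10, 16) = 10
vd[0] and(0x2b,0x5a) -> 0x0a
vd[1] and(0x08,0xe6) -> 0x00
vd[2] and(0x14,0x89) -> 0x00
vd[3] and(0x31,0xa3) -> 0x21
vd[4] and(0x3c,0x81) -> 0x00
vd[5] and(0x34,0x05) -> 0x04
vd[6] and(0x14,0x91) -> 0x10
vd[7] and(0xca,0xd0) -> 0xc0
vd[8] and(0x6f,0x37) -> 0x27
vd[9] and(0x9a,0x52) -> 0x12
vd[10] tail/keep -> 0x65
vd[11] tail/keep -> 0x46
vd[12] tail/keep -> 0xed
vd[13] tail/keep -> 0xd5
vd[14] tail/keep -> 0x30
vd[15] tail/keep -> 0x2d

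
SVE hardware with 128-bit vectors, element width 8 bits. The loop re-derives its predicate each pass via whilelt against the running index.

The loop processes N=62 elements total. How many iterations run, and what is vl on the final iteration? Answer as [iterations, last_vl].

register lanes = 128/8 = 16
62 elements at 16/iter → 4 passes, remainder 14 on the last

[iterations, last_vl] = [4, 14]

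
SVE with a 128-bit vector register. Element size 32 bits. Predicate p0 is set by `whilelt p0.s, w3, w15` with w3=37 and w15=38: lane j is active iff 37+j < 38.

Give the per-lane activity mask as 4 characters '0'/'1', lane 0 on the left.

predicate = 1000

register lanes = 128/32 = 4
p0[j] = (37+j < 38); true for j=0..0 → 1 lanes set
bits (lane 0 leftmost): 1000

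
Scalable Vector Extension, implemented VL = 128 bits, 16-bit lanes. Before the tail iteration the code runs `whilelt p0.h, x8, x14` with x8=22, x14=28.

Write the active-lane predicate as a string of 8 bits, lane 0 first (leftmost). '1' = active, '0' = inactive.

predicate = 11111100

register lanes = 128/16 = 8
whilelt: lane j active iff 22+j < 28 → j < 6 → 6 active
bits (lane 0 leftmost): 11111100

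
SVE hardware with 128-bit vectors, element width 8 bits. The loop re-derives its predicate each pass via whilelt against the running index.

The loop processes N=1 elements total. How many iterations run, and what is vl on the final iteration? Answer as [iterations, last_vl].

[iterations, last_vl] = [1, 1]

lane count: 128 div 8 = 16
N=1: ⌈1/16⌉ = 1 iters; last vl = 1 − 0×16 = 1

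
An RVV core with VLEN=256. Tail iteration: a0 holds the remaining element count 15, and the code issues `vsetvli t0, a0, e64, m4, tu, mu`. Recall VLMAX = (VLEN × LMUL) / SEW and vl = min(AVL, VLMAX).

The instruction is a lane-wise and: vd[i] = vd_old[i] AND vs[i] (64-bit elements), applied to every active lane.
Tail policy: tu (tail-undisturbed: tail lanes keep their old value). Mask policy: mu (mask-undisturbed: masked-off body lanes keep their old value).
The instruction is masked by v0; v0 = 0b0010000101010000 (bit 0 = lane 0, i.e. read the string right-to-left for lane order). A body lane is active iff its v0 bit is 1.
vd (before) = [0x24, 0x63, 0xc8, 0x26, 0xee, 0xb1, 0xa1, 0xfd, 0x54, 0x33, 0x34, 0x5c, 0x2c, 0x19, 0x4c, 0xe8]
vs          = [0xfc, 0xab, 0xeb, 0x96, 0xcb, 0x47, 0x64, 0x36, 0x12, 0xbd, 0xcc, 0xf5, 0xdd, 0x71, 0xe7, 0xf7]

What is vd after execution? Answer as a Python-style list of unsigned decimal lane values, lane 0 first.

vd = [36, 99, 200, 38, 202, 177, 32, 253, 16, 51, 52, 92, 44, 17, 76, 232]

VLMAX = VLEN×LMUL/SEW = 256×4/64 = 16
vl = min(AVL, VLMAX) = min(15, 16) = 15
lane  0: mask-off/keep ⇒ 0x24
lane  1: mask-off/keep ⇒ 0x63
lane  2: mask-off/keep ⇒ 0xc8
lane  3: mask-off/keep ⇒ 0x26
lane  4: and(0xee,0xcb) ⇒ 0xca
lane  5: mask-off/keep ⇒ 0xb1
lane  6: and(0xa1,0x64) ⇒ 0x20
lane  7: mask-off/keep ⇒ 0xfd
lane  8: and(0x54,0x12) ⇒ 0x10
lane  9: mask-off/keep ⇒ 0x33
lane 10: mask-off/keep ⇒ 0x34
lane 11: mask-off/keep ⇒ 0x5c
lane 12: mask-off/keep ⇒ 0x2c
lane 13: and(0x19,0x71) ⇒ 0x11
lane 14: mask-off/keep ⇒ 0x4c
lane 15: tail/keep ⇒ 0xe8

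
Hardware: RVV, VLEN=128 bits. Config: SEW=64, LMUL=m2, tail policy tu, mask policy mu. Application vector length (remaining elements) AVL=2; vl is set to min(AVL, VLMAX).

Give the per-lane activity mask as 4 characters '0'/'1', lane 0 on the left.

predicate = 1100

VLMAX = (128 × 2) / 64 = 4 lanes
vl = min(AVL, VLMAX) = min(2, 4) = 2
bits (lane 0 leftmost): 1100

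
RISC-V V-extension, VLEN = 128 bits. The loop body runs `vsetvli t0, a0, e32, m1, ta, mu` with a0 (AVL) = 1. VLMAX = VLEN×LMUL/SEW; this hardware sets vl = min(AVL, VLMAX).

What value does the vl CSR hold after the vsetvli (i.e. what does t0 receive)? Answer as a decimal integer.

vl = 1

lanes per group: 128·1/32 = 4
AVL=1 ≤ VLMAX=4, so vl = 1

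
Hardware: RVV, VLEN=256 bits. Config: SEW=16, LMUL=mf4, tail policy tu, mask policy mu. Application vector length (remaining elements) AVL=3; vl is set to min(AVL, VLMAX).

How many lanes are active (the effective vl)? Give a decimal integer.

lanes per group: 256·1/4/16 = 4
AVL=3 ≤ VLMAX=4, so vl = 3

vl = 3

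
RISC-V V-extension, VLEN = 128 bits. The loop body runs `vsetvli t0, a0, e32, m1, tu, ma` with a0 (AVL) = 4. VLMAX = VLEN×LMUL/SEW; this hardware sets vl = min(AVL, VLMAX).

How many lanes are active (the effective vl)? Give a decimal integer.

vl = 4

lanes per group: 128·1/32 = 4
AVL=4 ≤ VLMAX=4, so vl = 4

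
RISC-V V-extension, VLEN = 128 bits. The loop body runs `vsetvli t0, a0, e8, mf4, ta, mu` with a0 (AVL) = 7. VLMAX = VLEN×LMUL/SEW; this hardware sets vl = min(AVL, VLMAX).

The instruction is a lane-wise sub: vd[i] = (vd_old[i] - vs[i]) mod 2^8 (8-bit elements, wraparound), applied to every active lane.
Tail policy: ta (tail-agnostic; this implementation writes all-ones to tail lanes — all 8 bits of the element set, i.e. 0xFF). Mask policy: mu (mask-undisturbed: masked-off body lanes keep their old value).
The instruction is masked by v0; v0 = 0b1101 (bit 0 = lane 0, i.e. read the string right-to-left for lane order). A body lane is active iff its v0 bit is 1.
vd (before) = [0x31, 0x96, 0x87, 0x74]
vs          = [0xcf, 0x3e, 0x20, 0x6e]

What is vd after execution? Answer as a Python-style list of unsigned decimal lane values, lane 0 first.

VLMAX = (128 × 1/4) / 8 = 4 lanes
vl = min(AVL, VLMAX) = min(7, 4) = 4
  i=0: sub(0x31,0xcf) → 98
  i=1: mask-off/keep → 150
  i=2: sub(0x87,0x20) → 103
  i=3: sub(0x74,0x6e) → 6

vd = [98, 150, 103, 6]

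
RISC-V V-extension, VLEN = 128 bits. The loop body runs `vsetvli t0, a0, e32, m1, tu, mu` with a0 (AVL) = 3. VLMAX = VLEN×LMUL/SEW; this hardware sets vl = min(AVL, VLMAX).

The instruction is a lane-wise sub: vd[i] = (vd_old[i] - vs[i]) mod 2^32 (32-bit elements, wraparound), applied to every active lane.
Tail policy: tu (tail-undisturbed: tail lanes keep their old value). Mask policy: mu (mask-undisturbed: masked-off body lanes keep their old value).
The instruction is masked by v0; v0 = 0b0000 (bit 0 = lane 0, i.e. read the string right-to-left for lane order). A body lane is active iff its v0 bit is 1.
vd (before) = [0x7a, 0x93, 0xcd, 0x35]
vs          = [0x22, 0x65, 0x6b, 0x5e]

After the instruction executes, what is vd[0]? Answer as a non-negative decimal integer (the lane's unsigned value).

VLMAX = VLEN×LMUL/SEW = 128×1/32 = 4
AVL=3 ≤ VLMAX=4, so vl = 3
  i=0: mask-off/keep → 122
  i=1: mask-off/keep → 147
  i=2: mask-off/keep → 205
  i=3: tail/keep → 53

vd[0] = 122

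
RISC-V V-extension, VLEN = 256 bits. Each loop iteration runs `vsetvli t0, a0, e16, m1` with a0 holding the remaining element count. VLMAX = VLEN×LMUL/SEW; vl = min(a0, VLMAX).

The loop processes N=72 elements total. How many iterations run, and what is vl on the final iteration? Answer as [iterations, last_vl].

VLMAX = VLEN×LMUL/SEW = 256×1/16 = 16
N=72: ⌈72/16⌉ = 5 iters; last vl = 72 − 4×16 = 8

[iterations, last_vl] = [5, 8]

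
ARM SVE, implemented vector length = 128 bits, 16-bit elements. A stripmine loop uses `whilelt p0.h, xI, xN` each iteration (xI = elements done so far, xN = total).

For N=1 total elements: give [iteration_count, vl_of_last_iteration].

lane count: 128 div 16 = 8
1 elements at 8/iter → 1 passes, remainder 1 on the last

[iterations, last_vl] = [1, 1]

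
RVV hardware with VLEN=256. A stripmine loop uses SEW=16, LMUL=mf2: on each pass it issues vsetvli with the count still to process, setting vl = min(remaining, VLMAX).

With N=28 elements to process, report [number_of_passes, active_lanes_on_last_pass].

VLMAX = VLEN×LMUL/SEW = 256×1/2/16 = 8
28 elements at 8/iter → 4 passes, remainder 4 on the last

[iterations, last_vl] = [4, 4]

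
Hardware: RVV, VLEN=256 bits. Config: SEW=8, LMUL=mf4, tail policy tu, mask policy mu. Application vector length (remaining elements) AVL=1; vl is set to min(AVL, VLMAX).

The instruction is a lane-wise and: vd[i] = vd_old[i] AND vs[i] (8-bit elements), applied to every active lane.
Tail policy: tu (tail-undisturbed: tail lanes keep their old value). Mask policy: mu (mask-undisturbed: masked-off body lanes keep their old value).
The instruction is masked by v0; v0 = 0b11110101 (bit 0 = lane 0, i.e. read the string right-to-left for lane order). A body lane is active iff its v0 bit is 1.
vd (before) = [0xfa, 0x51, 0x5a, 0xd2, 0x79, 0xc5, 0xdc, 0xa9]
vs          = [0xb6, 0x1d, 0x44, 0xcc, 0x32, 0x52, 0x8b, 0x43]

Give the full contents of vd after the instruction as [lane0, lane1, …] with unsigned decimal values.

VLMAX = (256 × 1/4) / 8 = 8 lanes
vl ← min(1, 8) = 1
  i=0: and(0xfa,0xb6) → 178
  i=1: tail/keep → 81
  i=2: tail/keep → 90
  i=3: tail/keep → 210
  i=4: tail/keep → 121
  i=5: tail/keep → 197
  i=6: tail/keep → 220
  i=7: tail/keep → 169

vd = [178, 81, 90, 210, 121, 197, 220, 169]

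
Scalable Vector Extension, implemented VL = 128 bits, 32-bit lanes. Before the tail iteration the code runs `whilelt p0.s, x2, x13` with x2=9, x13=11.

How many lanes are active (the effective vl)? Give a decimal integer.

vl = 2

128-bit reg / 32-bit elem → 4 lanes
p0[j] = (9+j < 11); true for j=0..1 → 2 lanes set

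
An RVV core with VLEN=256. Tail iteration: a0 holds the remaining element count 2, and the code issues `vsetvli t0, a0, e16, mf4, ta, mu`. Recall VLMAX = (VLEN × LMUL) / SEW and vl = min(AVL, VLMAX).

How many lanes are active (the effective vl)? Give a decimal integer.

vl = 2

VLMAX = (256 × 1/4) / 16 = 4 lanes
vl = min(AVL, VLMAX) = min(2, 4) = 2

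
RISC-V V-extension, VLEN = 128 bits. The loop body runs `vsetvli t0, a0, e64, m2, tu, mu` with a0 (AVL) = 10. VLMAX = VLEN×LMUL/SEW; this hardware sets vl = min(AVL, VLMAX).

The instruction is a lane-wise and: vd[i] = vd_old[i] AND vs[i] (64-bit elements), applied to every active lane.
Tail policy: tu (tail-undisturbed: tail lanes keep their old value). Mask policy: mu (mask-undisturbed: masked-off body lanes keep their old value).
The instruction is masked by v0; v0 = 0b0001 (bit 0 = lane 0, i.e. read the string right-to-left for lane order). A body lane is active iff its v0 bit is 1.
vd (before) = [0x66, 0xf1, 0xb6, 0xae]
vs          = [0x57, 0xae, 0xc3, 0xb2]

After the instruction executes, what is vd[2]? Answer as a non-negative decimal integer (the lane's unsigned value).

vd[2] = 182

VLMAX = (128 × 2) / 64 = 4 lanes
AVL=10 > VLMAX=4, so vl = 4
lane  0: and(0x66,0x57) ⇒ 0x46
lane  1: mask-off/keep ⇒ 0xf1
lane  2: mask-off/keep ⇒ 0xb6
lane  3: mask-off/keep ⇒ 0xae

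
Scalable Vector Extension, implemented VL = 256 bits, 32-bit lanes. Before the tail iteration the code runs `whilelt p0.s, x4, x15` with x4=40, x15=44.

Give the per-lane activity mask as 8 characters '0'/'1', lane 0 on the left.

predicate = 11110000

256-bit reg / 32-bit elem → 8 lanes
whilelt: lane j active iff 40+j < 44 → j < 4 → 4 active
bits (lane 0 leftmost): 11110000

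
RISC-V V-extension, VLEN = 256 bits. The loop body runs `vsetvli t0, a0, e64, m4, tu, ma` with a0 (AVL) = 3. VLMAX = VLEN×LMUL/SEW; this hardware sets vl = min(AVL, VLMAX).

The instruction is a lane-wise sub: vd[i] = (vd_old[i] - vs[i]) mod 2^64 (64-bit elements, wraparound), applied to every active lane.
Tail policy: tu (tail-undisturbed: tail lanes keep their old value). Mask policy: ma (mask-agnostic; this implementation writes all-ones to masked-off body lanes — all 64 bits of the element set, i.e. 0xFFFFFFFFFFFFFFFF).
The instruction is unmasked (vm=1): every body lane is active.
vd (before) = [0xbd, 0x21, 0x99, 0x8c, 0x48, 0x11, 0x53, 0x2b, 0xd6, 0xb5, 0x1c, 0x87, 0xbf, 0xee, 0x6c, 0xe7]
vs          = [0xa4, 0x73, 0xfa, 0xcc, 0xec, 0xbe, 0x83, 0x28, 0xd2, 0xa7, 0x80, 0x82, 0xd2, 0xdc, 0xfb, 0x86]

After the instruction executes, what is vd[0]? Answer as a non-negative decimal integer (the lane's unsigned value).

VLMAX = (256 × 4) / 64 = 16 lanes
AVL=3 ≤ VLMAX=16, so vl = 3
lane  0: sub(0xbd,0xa4) ⇒ 0x19
lane  1: sub(0x21,0x73) ⇒ 0xffffffffffffffae
lane  2: sub(0x99,0xfa) ⇒ 0xffffffffffffff9f
lane  3: tail/keep ⇒ 0x8c
lane  4: tail/keep ⇒ 0x48
lane  5: tail/keep ⇒ 0x11
lane  6: tail/keep ⇒ 0x53
lane  7: tail/keep ⇒ 0x2b
lane  8: tail/keep ⇒ 0xd6
lane  9: tail/keep ⇒ 0xb5
lane 10: tail/keep ⇒ 0x1c
lane 11: tail/keep ⇒ 0x87
lane 12: tail/keep ⇒ 0xbf
lane 13: tail/keep ⇒ 0xee
lane 14: tail/keep ⇒ 0x6c
lane 15: tail/keep ⇒ 0xe7

vd[0] = 25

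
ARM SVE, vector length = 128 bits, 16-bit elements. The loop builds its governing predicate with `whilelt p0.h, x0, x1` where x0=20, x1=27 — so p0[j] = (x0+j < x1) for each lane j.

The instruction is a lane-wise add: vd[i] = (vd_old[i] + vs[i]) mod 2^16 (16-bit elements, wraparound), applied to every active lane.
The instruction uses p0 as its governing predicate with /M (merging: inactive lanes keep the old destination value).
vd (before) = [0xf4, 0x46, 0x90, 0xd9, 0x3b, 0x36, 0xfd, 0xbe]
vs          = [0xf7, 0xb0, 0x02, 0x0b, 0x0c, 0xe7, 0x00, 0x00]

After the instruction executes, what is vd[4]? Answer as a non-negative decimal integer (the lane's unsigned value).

lane count: 128 div 16 = 8
whilelt: lane j active iff 20+j < 27 → j < 7 → 7 active
  i=0: add(0xf4,0xf7) → 491
  i=1: add(0x46,0xb0) → 246
  i=2: add(0x90,0x02) → 146
  i=3: add(0xd9,0x0b) → 228
  i=4: add(0x3b,0x0c) → 71
  i=5: add(0x36,0xe7) → 285
  i=6: add(0xfd,0x00) → 253
  i=7: tail/keep → 190

vd[4] = 71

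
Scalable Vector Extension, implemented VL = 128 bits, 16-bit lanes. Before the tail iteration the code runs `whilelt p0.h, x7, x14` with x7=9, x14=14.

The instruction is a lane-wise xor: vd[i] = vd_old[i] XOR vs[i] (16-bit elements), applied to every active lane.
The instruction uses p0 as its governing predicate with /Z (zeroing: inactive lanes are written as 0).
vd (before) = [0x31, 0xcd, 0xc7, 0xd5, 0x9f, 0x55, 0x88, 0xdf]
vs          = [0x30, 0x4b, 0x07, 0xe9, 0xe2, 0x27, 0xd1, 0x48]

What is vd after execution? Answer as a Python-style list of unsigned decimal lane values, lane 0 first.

vd = [1, 134, 192, 60, 125, 0, 0, 0]

128-bit reg / 16-bit elem → 8 lanes
whilelt: lane j active iff 9+j < 14 → j < 5 → 5 active
  i=0: xor(0x31,0x30) → 1
  i=1: xor(0xcd,0x4b) → 134
  i=2: xor(0xc7,0x07) → 192
  i=3: xor(0xd5,0xe9) → 60
  i=4: xor(0x9f,0xe2) → 125
  i=5: tail/zero → 0
  i=6: tail/zero → 0
  i=7: tail/zero → 0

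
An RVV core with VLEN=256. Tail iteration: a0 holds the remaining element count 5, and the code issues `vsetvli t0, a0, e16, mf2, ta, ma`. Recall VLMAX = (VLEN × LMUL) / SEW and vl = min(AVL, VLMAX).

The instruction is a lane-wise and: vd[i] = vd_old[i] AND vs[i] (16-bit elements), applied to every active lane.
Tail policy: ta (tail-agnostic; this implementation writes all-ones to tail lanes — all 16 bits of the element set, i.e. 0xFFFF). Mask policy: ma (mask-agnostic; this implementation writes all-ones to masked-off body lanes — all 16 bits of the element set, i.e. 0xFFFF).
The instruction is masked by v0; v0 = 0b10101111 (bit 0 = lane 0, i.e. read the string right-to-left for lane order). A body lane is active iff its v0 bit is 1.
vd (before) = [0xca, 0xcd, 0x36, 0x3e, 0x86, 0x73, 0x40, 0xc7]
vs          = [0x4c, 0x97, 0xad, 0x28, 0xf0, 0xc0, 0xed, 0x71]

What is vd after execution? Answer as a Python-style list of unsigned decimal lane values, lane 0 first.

VLMAX = VLEN×LMUL/SEW = 256×1/2/16 = 8
vl ← min(5, 8) = 5
vd[0] and(0xca,0x4c) -> 0x48
vd[1] and(0xcd,0x97) -> 0x85
vd[2] and(0x36,0xad) -> 0x24
vd[3] and(0x3e,0x28) -> 0x28
vd[4] mask-off/ones -> 0xffff
vd[5] tail/ones -> 0xffff
vd[6] tail/ones -> 0xffff
vd[7] tail/ones -> 0xffff

vd = [72, 133, 36, 40, 65535, 65535, 65535, 65535]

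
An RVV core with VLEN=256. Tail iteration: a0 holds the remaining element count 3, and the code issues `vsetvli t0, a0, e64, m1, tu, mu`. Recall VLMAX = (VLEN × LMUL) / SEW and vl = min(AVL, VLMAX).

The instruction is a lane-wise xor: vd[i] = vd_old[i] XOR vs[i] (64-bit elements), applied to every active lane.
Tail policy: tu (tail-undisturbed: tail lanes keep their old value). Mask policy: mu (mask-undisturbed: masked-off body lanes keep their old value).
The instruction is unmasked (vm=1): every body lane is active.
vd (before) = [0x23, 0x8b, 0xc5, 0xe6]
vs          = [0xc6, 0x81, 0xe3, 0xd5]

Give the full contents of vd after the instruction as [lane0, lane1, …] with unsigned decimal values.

vd = [229, 10, 38, 230]

VLMAX = VLEN×LMUL/SEW = 256×1/64 = 4
vl ← min(3, 4) = 3
vd[0] xor(0x23,0xc6) -> 0xe5
vd[1] xor(0x8b,0x81) -> 0x0a
vd[2] xor(0xc5,0xe3) -> 0x26
vd[3] tail/keep -> 0xe6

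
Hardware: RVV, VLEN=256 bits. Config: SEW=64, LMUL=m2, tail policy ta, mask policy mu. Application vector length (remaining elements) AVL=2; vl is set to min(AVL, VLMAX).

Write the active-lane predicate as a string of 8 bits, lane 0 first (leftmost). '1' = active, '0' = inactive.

VLMAX = VLEN×LMUL/SEW = 256×2/64 = 8
vl = min(AVL, VLMAX) = min(2, 8) = 2
bits (lane 0 leftmost): 11000000

predicate = 11000000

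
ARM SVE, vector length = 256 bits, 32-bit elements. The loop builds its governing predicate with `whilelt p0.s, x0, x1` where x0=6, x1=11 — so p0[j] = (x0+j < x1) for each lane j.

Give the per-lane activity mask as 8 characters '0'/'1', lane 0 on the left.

register lanes = 256/32 = 8
active while 6+j < 11, i.e. j ∈ [0,5) capped at 8 ⇒ 5
bits (lane 0 leftmost): 11111000

predicate = 11111000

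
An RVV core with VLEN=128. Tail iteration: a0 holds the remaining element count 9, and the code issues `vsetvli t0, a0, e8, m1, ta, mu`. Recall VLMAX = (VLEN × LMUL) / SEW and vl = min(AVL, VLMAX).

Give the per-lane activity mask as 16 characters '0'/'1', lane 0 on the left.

VLMAX = (128 × 1) / 8 = 16 lanes
AVL=9 ≤ VLMAX=16, so vl = 9
bits (lane 0 leftmost): 1111111110000000

predicate = 1111111110000000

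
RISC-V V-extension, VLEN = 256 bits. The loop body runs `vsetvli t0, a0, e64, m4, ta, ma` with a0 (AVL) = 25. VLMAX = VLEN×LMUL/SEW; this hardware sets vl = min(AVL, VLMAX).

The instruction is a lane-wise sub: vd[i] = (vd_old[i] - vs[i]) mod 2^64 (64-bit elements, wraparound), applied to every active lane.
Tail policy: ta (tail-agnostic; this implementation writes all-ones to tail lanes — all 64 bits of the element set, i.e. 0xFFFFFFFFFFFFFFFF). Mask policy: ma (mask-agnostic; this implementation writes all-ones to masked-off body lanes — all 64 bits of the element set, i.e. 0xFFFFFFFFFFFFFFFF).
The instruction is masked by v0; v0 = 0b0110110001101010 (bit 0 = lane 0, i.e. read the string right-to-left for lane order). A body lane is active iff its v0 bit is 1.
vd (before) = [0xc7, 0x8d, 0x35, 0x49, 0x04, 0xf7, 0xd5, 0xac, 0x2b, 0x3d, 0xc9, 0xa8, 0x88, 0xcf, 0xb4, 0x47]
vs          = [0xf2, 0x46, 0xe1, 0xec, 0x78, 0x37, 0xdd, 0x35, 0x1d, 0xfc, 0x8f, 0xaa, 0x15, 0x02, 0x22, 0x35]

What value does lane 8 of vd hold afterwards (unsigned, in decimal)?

VLMAX = (256 × 4) / 64 = 16 lanes
vl = min(AVL, VLMAX) = min(25, 16) = 16
  i=0: mask-off/ones → 18446744073709551615
  i=1: sub(0x8d,0x46) → 71
  i=2: mask-off/ones → 18446744073709551615
  i=3: sub(0x49,0xec) → 18446744073709551453
  i=4: mask-off/ones → 18446744073709551615
  i=5: sub(0xf7,0x37) → 192
  i=6: sub(0xd5,0xdd) → 18446744073709551608
  i=7: mask-off/ones → 18446744073709551615
  i=8: mask-off/ones → 18446744073709551615
  i=9: mask-off/ones → 18446744073709551615
  i=10: sub(0xc9,0x8f) → 58
  i=11: sub(0xa8,0xaa) → 18446744073709551614
  i=12: mask-off/ones → 18446744073709551615
  i=13: sub(0xcf,0x02) → 205
  i=14: sub(0xb4,0x22) → 146
  i=15: mask-off/ones → 18446744073709551615

vd[8] = 18446744073709551615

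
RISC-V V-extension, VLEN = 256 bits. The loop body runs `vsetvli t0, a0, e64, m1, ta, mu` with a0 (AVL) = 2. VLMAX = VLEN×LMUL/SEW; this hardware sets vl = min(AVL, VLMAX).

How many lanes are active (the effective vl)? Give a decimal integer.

vl = 2

VLMAX = VLEN×LMUL/SEW = 256×1/64 = 4
vl = min(AVL, VLMAX) = min(2, 4) = 2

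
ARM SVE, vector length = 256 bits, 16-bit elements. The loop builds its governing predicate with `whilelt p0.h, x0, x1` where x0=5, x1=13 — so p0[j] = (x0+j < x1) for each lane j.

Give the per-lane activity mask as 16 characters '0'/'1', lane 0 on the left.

predicate = 1111111100000000

lane count: 256 div 16 = 16
active while 5+j < 13, i.e. j ∈ [0,8) capped at 16 ⇒ 8
bits (lane 0 leftmost): 1111111100000000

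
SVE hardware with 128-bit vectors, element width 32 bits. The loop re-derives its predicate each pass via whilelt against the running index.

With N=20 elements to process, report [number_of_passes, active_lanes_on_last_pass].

[iterations, last_vl] = [5, 4]

128-bit reg / 32-bit elem → 4 lanes
N=20: ⌈20/4⌉ = 5 iters; last vl = 20 − 4×4 = 4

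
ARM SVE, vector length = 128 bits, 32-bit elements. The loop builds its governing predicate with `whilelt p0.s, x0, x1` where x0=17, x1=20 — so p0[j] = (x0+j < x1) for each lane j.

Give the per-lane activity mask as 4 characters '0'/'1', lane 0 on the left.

predicate = 1110

register lanes = 128/32 = 4
active while 17+j < 20, i.e. j ∈ [0,3) capped at 4 ⇒ 3
bits (lane 0 leftmost): 1110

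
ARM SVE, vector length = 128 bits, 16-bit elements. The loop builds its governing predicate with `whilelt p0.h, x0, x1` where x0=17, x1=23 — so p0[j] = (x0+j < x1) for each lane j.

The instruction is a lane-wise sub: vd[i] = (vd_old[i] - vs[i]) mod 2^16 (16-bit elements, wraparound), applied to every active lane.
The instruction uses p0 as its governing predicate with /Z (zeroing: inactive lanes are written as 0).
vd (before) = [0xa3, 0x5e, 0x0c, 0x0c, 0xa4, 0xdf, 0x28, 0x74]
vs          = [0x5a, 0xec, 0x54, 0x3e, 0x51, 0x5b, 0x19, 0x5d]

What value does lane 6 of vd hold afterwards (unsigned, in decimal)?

vd[6] = 0

register lanes = 128/16 = 8
whilelt: lane j active iff 17+j < 23 → j < 6 → 6 active
  i=0: sub(0xa3,0x5a) → 73
  i=1: sub(0x5e,0xec) → 65394
  i=2: sub(0x0c,0x54) → 65464
  i=3: sub(0x0c,0x3e) → 65486
  i=4: sub(0xa4,0x51) → 83
  i=5: sub(0xdf,0x5b) → 132
  i=6: tail/zero → 0
  i=7: tail/zero → 0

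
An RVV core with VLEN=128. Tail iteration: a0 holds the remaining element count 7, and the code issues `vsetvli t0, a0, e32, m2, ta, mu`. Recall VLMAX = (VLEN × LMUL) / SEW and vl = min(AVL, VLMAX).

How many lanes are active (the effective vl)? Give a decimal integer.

lanes per group: 128·2/32 = 8
vl = min(AVL, VLMAX) = min(7, 8) = 7

vl = 7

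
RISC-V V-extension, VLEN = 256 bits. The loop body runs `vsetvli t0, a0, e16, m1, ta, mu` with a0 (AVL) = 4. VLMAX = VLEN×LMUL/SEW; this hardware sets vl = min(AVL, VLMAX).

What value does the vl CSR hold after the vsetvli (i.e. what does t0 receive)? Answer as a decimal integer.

vl = 4

VLMAX = VLEN×LMUL/SEW = 256×1/16 = 16
vl ← min(4, 16) = 4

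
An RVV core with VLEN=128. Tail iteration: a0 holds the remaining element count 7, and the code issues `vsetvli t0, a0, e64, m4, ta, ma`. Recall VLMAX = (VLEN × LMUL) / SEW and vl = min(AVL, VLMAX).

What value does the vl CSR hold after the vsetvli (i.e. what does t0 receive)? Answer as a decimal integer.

vl = 7

VLMAX = (128 × 4) / 64 = 8 lanes
vl ← min(7, 8) = 7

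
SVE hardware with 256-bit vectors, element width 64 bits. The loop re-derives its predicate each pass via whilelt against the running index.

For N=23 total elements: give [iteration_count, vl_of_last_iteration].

[iterations, last_vl] = [6, 3]

lane count: 256 div 64 = 4
iterations = ceil(23/4) = 6; final-pass vl = 3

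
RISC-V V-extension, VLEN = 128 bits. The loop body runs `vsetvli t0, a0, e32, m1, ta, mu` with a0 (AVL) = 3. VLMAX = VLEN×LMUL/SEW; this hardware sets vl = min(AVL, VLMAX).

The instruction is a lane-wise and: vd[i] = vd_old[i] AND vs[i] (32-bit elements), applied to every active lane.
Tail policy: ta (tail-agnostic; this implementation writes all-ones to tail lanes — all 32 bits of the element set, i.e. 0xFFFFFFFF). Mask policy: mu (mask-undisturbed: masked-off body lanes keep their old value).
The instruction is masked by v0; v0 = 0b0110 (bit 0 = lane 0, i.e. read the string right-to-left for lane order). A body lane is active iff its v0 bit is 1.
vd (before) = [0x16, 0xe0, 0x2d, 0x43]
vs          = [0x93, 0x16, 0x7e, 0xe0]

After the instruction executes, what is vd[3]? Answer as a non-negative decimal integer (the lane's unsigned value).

vd[3] = 4294967295

lanes per group: 128·1/32 = 4
vl ← min(3, 4) = 3
lane  0: mask-off/keep ⇒ 0x16
lane  1: and(0xe0,0x16) ⇒ 0x00
lane  2: and(0x2d,0x7e) ⇒ 0x2c
lane  3: tail/ones ⇒ 0xffffffff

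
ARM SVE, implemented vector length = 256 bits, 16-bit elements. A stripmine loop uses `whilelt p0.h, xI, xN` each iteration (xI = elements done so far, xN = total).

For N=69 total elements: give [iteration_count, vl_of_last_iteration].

[iterations, last_vl] = [5, 5]

256-bit reg / 16-bit elem → 16 lanes
69 elements at 16/iter → 5 passes, remainder 5 on the last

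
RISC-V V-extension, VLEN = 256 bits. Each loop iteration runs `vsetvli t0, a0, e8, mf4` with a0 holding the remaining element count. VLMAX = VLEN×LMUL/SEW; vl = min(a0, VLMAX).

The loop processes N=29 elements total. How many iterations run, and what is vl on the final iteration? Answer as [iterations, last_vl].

[iterations, last_vl] = [4, 5]

VLMAX = VLEN×LMUL/SEW = 256×1/4/8 = 8
iterations = ceil(29/8) = 4; final-pass vl = 5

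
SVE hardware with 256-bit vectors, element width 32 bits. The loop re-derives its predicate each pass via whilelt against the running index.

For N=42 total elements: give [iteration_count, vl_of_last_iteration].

[iterations, last_vl] = [6, 2]

256-bit reg / 32-bit elem → 8 lanes
N=42: ⌈42/8⌉ = 6 iters; last vl = 42 − 5×8 = 2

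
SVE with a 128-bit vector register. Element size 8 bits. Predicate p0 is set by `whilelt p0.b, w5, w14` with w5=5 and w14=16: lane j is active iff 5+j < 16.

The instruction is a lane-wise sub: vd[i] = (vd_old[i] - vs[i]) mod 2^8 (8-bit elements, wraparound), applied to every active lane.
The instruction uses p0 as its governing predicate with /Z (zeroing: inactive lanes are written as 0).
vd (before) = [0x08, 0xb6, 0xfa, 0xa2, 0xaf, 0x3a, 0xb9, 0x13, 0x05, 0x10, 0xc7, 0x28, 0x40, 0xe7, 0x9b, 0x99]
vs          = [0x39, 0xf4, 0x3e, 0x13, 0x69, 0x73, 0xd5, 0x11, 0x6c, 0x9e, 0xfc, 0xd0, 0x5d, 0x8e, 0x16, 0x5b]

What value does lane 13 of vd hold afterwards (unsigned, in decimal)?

vd[13] = 0

128-bit reg / 8-bit elem → 16 lanes
p0[j] = (5+j < 16); true for j=0..10 → 11 lanes set
vd[0] sub(0x08,0x39) -> 0xcf
vd[1] sub(0xb6,0xf4) -> 0xc2
vd[2] sub(0xfa,0x3e) -> 0xbc
vd[3] sub(0xa2,0x13) -> 0x8f
vd[4] sub(0xaf,0x69) -> 0x46
vd[5] sub(0x3a,0x73) -> 0xc7
vd[6] sub(0xb9,0xd5) -> 0xe4
vd[7] sub(0x13,0x11) -> 0x02
vd[8] sub(0x05,0x6c) -> 0x99
vd[9] sub(0x10,0x9e) -> 0x72
vd[10] sub(0xc7,0xfc) -> 0xcb
vd[11] tail/zero -> 0x00
vd[12] tail/zero -> 0x00
vd[13] tail/zero -> 0x00
vd[14] tail/zero -> 0x00
vd[15] tail/zero -> 0x00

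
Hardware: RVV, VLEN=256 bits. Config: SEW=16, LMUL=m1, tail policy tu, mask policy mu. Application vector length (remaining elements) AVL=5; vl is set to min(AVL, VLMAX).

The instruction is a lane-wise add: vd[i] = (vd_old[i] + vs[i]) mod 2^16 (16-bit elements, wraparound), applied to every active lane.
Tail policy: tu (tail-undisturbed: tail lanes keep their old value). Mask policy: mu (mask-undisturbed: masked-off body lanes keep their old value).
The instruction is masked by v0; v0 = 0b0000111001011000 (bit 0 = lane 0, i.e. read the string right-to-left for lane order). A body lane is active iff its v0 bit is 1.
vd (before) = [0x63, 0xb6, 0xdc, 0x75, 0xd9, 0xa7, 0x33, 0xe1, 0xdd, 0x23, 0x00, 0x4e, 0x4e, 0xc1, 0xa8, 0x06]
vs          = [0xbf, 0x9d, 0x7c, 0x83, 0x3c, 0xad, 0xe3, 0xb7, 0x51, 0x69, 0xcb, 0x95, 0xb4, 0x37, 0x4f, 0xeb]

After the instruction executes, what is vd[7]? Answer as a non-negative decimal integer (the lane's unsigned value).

lanes per group: 256·1/16 = 16
AVL=5 ≤ VLMAX=16, so vl = 5
[0] mask-off/keep = 0x63
[1] mask-off/keep = 0xb6
[2] mask-off/keep = 0xdc
[3] add(0x75,0x83) = 0xf8
[4] add(0xd9,0x3c) = 0x115
[5] tail/keep = 0xa7
[6] tail/keep = 0x33
[7] tail/keep = 0xe1
[8] tail/keep = 0xdd
[9] tail/keep = 0x23
[10] tail/keep = 0x00
[11] tail/keep = 0x4e
[12] tail/keep = 0x4e
[13] tail/keep = 0xc1
[14] tail/keep = 0xa8
[15] tail/keep = 0x06

vd[7] = 225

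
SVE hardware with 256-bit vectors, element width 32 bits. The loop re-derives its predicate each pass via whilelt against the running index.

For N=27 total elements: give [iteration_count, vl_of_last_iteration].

256-bit reg / 32-bit elem → 8 lanes
27 elements at 8/iter → 4 passes, remainder 3 on the last

[iterations, last_vl] = [4, 3]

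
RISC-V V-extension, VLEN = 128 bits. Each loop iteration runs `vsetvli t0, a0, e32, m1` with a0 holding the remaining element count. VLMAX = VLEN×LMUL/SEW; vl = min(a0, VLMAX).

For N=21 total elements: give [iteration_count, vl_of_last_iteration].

lanes per group: 128·1/32 = 4
N=21: ⌈21/4⌉ = 6 iters; last vl = 21 − 5×4 = 1

[iterations, last_vl] = [6, 1]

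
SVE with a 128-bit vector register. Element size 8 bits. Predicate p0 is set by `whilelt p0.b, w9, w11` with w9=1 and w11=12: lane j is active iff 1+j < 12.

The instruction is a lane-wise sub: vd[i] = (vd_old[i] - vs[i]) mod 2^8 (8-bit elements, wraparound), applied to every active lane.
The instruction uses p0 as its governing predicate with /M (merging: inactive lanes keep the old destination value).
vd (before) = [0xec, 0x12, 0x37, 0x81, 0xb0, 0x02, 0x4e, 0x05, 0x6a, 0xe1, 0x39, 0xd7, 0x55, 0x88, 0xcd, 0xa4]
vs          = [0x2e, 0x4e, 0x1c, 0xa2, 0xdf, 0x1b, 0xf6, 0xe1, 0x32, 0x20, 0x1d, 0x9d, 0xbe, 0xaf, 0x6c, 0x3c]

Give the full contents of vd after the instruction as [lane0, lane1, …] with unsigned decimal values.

vd = [190, 196, 27, 223, 209, 231, 88, 36, 56, 193, 28, 215, 85, 136, 205, 164]

128-bit reg / 8-bit elem → 16 lanes
active while 1+j < 12, i.e. j ∈ [0,11) capped at 16 ⇒ 11
vd[0] sub(0xec,0x2e) -> 0xbe
vd[1] sub(0x12,0x4e) -> 0xc4
vd[2] sub(0x37,0x1c) -> 0x1b
vd[3] sub(0x81,0xa2) -> 0xdf
vd[4] sub(0xb0,0xdf) -> 0xd1
vd[5] sub(0x02,0x1b) -> 0xe7
vd[6] sub(0x4e,0xf6) -> 0x58
vd[7] sub(0x05,0xe1) -> 0x24
vd[8] sub(0x6a,0x32) -> 0x38
vd[9] sub(0xe1,0x20) -> 0xc1
vd[10] sub(0x39,0x1d) -> 0x1c
vd[11] tail/keep -> 0xd7
vd[12] tail/keep -> 0x55
vd[13] tail/keep -> 0x88
vd[14] tail/keep -> 0xcd
vd[15] tail/keep -> 0xa4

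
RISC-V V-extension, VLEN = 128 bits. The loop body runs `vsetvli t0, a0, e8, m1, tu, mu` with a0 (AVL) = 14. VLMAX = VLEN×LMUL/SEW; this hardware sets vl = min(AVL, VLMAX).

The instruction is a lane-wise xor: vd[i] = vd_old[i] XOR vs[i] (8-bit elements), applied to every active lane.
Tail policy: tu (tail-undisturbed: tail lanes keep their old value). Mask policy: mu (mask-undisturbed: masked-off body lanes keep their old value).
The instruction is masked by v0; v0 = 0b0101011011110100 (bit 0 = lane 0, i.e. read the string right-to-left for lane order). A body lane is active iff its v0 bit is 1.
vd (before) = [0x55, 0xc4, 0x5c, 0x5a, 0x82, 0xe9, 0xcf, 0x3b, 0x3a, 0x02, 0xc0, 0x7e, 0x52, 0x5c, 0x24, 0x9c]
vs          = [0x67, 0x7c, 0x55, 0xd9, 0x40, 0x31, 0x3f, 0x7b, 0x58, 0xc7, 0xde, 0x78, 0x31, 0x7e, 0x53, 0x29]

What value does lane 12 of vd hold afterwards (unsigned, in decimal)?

vd[12] = 99

VLMAX = VLEN×LMUL/SEW = 128×1/8 = 16
vl ← min(14, 16) = 14
lane  0: mask-off/keep ⇒ 0x55
lane  1: mask-off/keep ⇒ 0xc4
lane  2: xor(0x5c,0x55) ⇒ 0x09
lane  3: mask-off/keep ⇒ 0x5a
lane  4: xor(0x82,0x40) ⇒ 0xc2
lane  5: xor(0xe9,0x31) ⇒ 0xd8
lane  6: xor(0xcf,0x3f) ⇒ 0xf0
lane  7: xor(0x3b,0x7b) ⇒ 0x40
lane  8: mask-off/keep ⇒ 0x3a
lane  9: xor(0x02,0xc7) ⇒ 0xc5
lane 10: xor(0xc0,0xde) ⇒ 0x1e
lane 11: mask-off/keep ⇒ 0x7e
lane 12: xor(0x52,0x31) ⇒ 0x63
lane 13: mask-off/keep ⇒ 0x5c
lane 14: tail/keep ⇒ 0x24
lane 15: tail/keep ⇒ 0x9c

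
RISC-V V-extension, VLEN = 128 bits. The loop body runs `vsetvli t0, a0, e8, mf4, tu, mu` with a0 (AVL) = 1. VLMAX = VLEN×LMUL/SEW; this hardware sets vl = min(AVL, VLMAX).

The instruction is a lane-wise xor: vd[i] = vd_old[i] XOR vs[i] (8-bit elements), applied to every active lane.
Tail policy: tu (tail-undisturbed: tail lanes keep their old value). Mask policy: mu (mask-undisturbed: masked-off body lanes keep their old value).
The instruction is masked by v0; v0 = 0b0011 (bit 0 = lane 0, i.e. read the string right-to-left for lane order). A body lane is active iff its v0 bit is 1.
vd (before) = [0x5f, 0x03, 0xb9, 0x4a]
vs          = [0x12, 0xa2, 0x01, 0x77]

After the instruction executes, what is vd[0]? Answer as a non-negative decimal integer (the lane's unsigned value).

VLMAX = (128 × 1/4) / 8 = 4 lanes
vl = min(AVL, VLMAX) = min(1, 4) = 1
  i=0: xor(0x5f,0x12) → 77
  i=1: tail/keep → 3
  i=2: tail/keep → 185
  i=3: tail/keep → 74

vd[0] = 77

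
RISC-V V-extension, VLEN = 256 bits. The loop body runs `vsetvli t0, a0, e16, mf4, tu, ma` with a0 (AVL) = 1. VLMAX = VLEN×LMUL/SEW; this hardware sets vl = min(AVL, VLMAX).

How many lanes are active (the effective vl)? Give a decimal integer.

vl = 1

VLMAX = (256 × 1/4) / 16 = 4 lanes
AVL=1 ≤ VLMAX=4, so vl = 1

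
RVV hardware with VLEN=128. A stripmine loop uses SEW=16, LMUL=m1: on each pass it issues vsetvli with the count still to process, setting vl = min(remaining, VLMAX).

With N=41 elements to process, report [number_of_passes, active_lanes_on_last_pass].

VLMAX = (128 × 1) / 16 = 8 lanes
iterations = ceil(41/8) = 6; final-pass vl = 1

[iterations, last_vl] = [6, 1]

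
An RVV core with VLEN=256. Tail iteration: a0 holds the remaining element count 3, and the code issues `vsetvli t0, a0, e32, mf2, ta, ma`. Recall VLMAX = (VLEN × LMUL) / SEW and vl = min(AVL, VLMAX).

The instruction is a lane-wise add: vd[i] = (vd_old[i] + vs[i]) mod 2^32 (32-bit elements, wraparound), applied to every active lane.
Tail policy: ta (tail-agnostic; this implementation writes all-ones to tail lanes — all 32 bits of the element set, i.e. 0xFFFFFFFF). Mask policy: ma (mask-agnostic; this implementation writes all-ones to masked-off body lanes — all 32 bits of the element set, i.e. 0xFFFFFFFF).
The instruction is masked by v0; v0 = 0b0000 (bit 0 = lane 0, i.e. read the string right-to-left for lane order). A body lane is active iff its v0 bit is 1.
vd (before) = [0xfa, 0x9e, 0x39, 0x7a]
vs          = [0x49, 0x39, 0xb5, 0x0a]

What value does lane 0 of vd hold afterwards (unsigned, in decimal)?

vd[0] = 4294967295

VLMAX = VLEN×LMUL/SEW = 256×1/2/32 = 4
vl = min(AVL, VLMAX) = min(3, 4) = 3
vd[0] mask-off/ones -> 0xffffffff
vd[1] mask-off/ones -> 0xffffffff
vd[2] mask-off/ones -> 0xffffffff
vd[3] tail/ones -> 0xffffffff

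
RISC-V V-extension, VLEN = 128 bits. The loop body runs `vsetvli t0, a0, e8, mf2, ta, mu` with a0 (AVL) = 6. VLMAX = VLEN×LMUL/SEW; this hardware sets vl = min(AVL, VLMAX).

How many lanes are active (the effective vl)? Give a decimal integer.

VLMAX = (128 × 1/2) / 8 = 8 lanes
vl ← min(6, 8) = 6

vl = 6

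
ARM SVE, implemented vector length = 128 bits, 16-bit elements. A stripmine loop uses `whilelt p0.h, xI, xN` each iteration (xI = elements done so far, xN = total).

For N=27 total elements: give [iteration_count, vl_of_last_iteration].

128-bit reg / 16-bit elem → 8 lanes
27 elements at 8/iter → 4 passes, remainder 3 on the last

[iterations, last_vl] = [4, 3]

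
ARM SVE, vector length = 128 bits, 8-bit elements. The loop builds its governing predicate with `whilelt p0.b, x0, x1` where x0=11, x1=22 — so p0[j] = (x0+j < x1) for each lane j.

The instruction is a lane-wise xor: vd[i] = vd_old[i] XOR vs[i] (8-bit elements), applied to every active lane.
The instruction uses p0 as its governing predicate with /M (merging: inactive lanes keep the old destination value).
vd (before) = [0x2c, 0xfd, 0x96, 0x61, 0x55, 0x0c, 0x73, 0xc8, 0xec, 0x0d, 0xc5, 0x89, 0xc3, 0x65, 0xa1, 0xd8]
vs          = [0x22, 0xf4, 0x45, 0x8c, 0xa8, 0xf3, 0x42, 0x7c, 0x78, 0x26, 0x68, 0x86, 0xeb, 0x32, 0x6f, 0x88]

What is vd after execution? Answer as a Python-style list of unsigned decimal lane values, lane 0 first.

vd = [14, 9, 211, 237, 253, 255, 49, 180, 148, 43, 173, 137, 195, 101, 161, 216]

128-bit reg / 8-bit elem → 16 lanes
whilelt: lane j active iff 11+j < 22 → j < 11 → 11 active
[0] xor(0x2c,0x22) = 0x0e
[1] xor(0xfd,0xf4) = 0x09
[2] xor(0x96,0x45) = 0xd3
[3] xor(0x61,0x8c) = 0xed
[4] xor(0x55,0xa8) = 0xfd
[5] xor(0x0c,0xf3) = 0xff
[6] xor(0x73,0x42) = 0x31
[7] xor(0xc8,0x7c) = 0xb4
[8] xor(0xec,0x78) = 0x94
[9] xor(0x0d,0x26) = 0x2b
[10] xor(0xc5,0x68) = 0xad
[11] tail/keep = 0x89
[12] tail/keep = 0xc3
[13] tail/keep = 0x65
[14] tail/keep = 0xa1
[15] tail/keep = 0xd8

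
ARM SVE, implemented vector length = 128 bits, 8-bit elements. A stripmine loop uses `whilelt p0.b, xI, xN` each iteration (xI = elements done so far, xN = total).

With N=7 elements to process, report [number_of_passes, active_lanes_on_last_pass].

register lanes = 128/8 = 16
7 elements at 16/iter → 1 passes, remainder 7 on the last

[iterations, last_vl] = [1, 7]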